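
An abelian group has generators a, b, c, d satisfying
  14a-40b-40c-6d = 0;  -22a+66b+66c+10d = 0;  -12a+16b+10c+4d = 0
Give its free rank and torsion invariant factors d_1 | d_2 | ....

rank_ℚ(R)=3; free=4−3=1
SNF(R) diag = [2, 2, 6] → torsion [2, 2, 6]

Answer: M ≅ ℤ^1 ⊕ ℤ/2 ⊕ ℤ/2 ⊕ ℤ/6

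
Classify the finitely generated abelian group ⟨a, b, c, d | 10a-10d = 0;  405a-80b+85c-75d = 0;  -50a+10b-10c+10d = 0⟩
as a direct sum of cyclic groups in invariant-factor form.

Answer: M ≅ ℤ^1 ⊕ ℤ/5 ⊕ ℤ/10 ⊕ ℤ/10

Derivation:
rank_ℚ(R)=3; free=4−3=1
SNF(R) diag = [5, 10, 10] → torsion [5, 10, 10]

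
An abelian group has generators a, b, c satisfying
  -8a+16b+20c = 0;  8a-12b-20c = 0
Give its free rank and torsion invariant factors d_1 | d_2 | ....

rank_ℚ(R)=2; free=3−2=1
SNF(R) diag = [4, 4] → torsion [4, 4]

Answer: M ≅ ℤ^1 ⊕ ℤ/4 ⊕ ℤ/4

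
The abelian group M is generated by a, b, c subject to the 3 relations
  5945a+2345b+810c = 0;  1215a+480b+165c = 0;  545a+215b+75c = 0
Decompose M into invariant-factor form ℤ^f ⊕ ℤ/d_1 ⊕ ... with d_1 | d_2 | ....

rank_ℚ(R)=3; free=3−3=0
SNF(R) diag = [5, 15, 45] → torsion [5, 15, 45]

Answer: M ≅ ℤ/5 ⊕ ℤ/15 ⊕ ℤ/45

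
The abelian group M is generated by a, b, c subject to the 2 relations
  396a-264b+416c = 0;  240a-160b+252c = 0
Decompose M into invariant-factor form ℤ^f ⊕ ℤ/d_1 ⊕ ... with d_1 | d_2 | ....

rank_ℚ(R)=2; free=3−2=1
SNF(R) diag = [4, 4] → torsion [4, 4]

Answer: M ≅ ℤ^1 ⊕ ℤ/4 ⊕ ℤ/4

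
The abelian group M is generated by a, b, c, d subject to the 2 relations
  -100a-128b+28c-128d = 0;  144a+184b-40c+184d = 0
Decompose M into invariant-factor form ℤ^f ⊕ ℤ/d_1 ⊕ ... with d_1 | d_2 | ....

Answer: M ≅ ℤ^2 ⊕ ℤ/4 ⊕ ℤ/8

Derivation:
rank_ℚ(R)=2; free=4−2=2
SNF(R) diag = [4, 8] → torsion [4, 8]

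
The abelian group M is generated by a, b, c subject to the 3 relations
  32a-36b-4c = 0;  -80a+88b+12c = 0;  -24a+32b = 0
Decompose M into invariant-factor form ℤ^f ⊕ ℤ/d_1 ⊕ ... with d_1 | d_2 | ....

Answer: M ≅ ℤ/4 ⊕ ℤ/4 ⊕ ℤ/8

Derivation:
rank_ℚ(R)=3; free=3−3=0
SNF(R) diag = [4, 4, 8] → torsion [4, 4, 8]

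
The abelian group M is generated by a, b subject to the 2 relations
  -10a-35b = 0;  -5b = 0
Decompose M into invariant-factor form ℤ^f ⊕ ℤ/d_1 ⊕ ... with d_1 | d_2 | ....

Answer: M ≅ ℤ/5 ⊕ ℤ/10

Derivation:
rank_ℚ(R)=2; free=2−2=0
SNF(R) diag = [5, 10] → torsion [5, 10]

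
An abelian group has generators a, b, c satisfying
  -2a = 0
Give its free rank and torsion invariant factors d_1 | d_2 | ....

Answer: M ≅ ℤ^2 ⊕ ℤ/2

Derivation:
rank_ℚ(R)=1; free=3−1=2
SNF(R) diag = [2] → torsion [2]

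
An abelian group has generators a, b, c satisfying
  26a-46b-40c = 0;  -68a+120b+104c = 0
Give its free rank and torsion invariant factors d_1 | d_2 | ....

rank_ℚ(R)=2; free=3−2=1
SNF(R) diag = [2, 4] → torsion [2, 4]

Answer: M ≅ ℤ^1 ⊕ ℤ/2 ⊕ ℤ/4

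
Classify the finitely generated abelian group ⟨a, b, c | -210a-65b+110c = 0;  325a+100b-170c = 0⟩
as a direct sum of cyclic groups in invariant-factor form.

Answer: M ≅ ℤ^1 ⊕ ℤ/5 ⊕ ℤ/5

Derivation:
rank_ℚ(R)=2; free=3−2=1
SNF(R) diag = [5, 5] → torsion [5, 5]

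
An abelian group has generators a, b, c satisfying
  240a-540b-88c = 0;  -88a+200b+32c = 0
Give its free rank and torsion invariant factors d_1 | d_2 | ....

Answer: M ≅ ℤ^1 ⊕ ℤ/4 ⊕ ℤ/8

Derivation:
rank_ℚ(R)=2; free=3−2=1
SNF(R) diag = [4, 8] → torsion [4, 8]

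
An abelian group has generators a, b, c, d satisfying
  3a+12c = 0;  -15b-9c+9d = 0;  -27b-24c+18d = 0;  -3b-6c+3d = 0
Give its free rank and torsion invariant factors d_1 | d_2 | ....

rank_ℚ(R)=4; free=4−4=0
SNF(R) diag = [3, 3, 3, 3] → torsion [3, 3, 3, 3]

Answer: M ≅ ℤ/3 ⊕ ℤ/3 ⊕ ℤ/3 ⊕ ℤ/3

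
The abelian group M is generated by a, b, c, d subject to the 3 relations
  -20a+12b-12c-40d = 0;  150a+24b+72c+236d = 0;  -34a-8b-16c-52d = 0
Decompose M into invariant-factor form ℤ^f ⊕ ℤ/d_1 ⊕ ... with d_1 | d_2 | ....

Answer: M ≅ ℤ^1 ⊕ ℤ/2 ⊕ ℤ/4 ⊕ ℤ/8

Derivation:
rank_ℚ(R)=3; free=4−3=1
SNF(R) diag = [2, 4, 8] → torsion [2, 4, 8]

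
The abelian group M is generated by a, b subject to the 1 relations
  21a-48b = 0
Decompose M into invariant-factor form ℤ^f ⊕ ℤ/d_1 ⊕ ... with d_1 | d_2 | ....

rank_ℚ(R)=1; free=2−1=1
SNF(R) diag = [3] → torsion [3]

Answer: M ≅ ℤ^1 ⊕ ℤ/3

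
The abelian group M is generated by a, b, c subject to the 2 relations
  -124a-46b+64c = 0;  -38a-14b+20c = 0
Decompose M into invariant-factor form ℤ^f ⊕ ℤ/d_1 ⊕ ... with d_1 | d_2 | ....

Answer: M ≅ ℤ^1 ⊕ ℤ/2 ⊕ ℤ/6

Derivation:
rank_ℚ(R)=2; free=3−2=1
SNF(R) diag = [2, 6] → torsion [2, 6]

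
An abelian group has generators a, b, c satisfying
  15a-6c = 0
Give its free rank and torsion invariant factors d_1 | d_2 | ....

Answer: M ≅ ℤ^2 ⊕ ℤ/3

Derivation:
rank_ℚ(R)=1; free=3−1=2
SNF(R) diag = [3] → torsion [3]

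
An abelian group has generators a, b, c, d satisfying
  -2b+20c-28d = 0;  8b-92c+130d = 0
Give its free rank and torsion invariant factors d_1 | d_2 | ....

rank_ℚ(R)=2; free=4−2=2
SNF(R) diag = [2, 6] → torsion [2, 6]

Answer: M ≅ ℤ^2 ⊕ ℤ/2 ⊕ ℤ/6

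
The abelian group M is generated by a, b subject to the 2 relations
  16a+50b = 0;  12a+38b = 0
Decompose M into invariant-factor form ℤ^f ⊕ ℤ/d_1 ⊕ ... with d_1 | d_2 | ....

rank_ℚ(R)=2; free=2−2=0
SNF(R) diag = [2, 4] → torsion [2, 4]

Answer: M ≅ ℤ/2 ⊕ ℤ/4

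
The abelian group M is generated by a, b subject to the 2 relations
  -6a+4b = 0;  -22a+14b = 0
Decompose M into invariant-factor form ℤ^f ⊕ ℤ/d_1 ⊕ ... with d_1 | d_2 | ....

Answer: M ≅ ℤ/2 ⊕ ℤ/2

Derivation:
rank_ℚ(R)=2; free=2−2=0
SNF(R) diag = [2, 2] → torsion [2, 2]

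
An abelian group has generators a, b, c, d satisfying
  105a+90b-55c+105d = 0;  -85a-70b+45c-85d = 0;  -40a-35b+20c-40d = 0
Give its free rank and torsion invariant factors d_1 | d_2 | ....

Answer: M ≅ ℤ^1 ⊕ ℤ/5 ⊕ ℤ/5 ⊕ ℤ/10

Derivation:
rank_ℚ(R)=3; free=4−3=1
SNF(R) diag = [5, 5, 10] → torsion [5, 5, 10]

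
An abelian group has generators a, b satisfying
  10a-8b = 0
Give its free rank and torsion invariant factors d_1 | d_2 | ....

Answer: M ≅ ℤ^1 ⊕ ℤ/2

Derivation:
rank_ℚ(R)=1; free=2−1=1
SNF(R) diag = [2] → torsion [2]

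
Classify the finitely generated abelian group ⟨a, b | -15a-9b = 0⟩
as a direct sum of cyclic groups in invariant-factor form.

rank_ℚ(R)=1; free=2−1=1
SNF(R) diag = [3] → torsion [3]

Answer: M ≅ ℤ^1 ⊕ ℤ/3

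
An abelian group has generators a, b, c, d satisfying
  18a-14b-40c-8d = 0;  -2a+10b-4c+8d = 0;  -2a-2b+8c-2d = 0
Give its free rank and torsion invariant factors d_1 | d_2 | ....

rank_ℚ(R)=3; free=4−3=1
SNF(R) diag = [2, 2, 4] → torsion [2, 2, 4]

Answer: M ≅ ℤ^1 ⊕ ℤ/2 ⊕ ℤ/2 ⊕ ℤ/4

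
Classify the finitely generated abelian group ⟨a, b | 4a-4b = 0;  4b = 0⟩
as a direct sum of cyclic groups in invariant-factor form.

rank_ℚ(R)=2; free=2−2=0
SNF(R) diag = [4, 4] → torsion [4, 4]

Answer: M ≅ ℤ/4 ⊕ ℤ/4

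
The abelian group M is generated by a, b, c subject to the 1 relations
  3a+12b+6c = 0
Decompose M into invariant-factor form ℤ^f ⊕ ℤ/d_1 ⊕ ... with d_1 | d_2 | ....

Answer: M ≅ ℤ^2 ⊕ ℤ/3

Derivation:
rank_ℚ(R)=1; free=3−1=2
SNF(R) diag = [3] → torsion [3]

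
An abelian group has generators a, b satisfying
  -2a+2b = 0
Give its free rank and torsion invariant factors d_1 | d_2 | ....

Answer: M ≅ ℤ^1 ⊕ ℤ/2

Derivation:
rank_ℚ(R)=1; free=2−1=1
SNF(R) diag = [2] → torsion [2]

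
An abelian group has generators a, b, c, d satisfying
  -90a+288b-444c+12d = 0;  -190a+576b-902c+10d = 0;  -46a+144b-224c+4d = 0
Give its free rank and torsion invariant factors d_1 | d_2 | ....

Answer: M ≅ ℤ^1 ⊕ ℤ/2 ⊕ ℤ/6 ⊕ ℤ/12

Derivation:
rank_ℚ(R)=3; free=4−3=1
SNF(R) diag = [2, 6, 12] → torsion [2, 6, 12]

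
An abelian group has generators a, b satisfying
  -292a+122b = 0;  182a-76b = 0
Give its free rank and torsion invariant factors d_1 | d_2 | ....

Answer: M ≅ ℤ/2 ⊕ ℤ/6

Derivation:
rank_ℚ(R)=2; free=2−2=0
SNF(R) diag = [2, 6] → torsion [2, 6]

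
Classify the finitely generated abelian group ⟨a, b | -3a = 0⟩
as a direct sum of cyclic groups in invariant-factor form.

rank_ℚ(R)=1; free=2−1=1
SNF(R) diag = [3] → torsion [3]

Answer: M ≅ ℤ^1 ⊕ ℤ/3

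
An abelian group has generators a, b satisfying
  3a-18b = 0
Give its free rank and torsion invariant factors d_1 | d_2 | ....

rank_ℚ(R)=1; free=2−1=1
SNF(R) diag = [3] → torsion [3]

Answer: M ≅ ℤ^1 ⊕ ℤ/3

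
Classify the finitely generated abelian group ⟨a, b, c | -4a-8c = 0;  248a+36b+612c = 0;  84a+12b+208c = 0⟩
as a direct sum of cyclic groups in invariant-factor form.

rank_ℚ(R)=3; free=3−3=0
SNF(R) diag = [4, 4, 12] → torsion [4, 4, 12]

Answer: M ≅ ℤ/4 ⊕ ℤ/4 ⊕ ℤ/12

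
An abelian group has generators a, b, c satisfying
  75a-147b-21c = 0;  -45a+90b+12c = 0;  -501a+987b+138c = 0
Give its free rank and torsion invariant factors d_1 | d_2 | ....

Answer: M ≅ ℤ/3 ⊕ ℤ/3 ⊕ ℤ/9

Derivation:
rank_ℚ(R)=3; free=3−3=0
SNF(R) diag = [3, 3, 9] → torsion [3, 3, 9]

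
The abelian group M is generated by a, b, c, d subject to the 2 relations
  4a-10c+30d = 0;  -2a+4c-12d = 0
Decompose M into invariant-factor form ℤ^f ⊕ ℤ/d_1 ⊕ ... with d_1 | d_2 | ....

Answer: M ≅ ℤ^2 ⊕ ℤ/2 ⊕ ℤ/2

Derivation:
rank_ℚ(R)=2; free=4−2=2
SNF(R) diag = [2, 2] → torsion [2, 2]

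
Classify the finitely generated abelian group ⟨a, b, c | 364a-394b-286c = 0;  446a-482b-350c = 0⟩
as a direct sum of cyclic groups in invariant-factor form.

Answer: M ≅ ℤ^1 ⊕ ℤ/2 ⊕ ℤ/6

Derivation:
rank_ℚ(R)=2; free=3−2=1
SNF(R) diag = [2, 6] → torsion [2, 6]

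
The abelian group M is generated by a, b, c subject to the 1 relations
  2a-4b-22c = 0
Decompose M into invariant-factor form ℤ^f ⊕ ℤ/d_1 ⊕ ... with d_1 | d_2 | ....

Answer: M ≅ ℤ^2 ⊕ ℤ/2

Derivation:
rank_ℚ(R)=1; free=3−1=2
SNF(R) diag = [2] → torsion [2]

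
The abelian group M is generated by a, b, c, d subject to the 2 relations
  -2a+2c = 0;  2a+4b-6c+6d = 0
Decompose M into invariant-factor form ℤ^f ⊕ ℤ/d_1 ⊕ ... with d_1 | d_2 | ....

rank_ℚ(R)=2; free=4−2=2
SNF(R) diag = [2, 2] → torsion [2, 2]

Answer: M ≅ ℤ^2 ⊕ ℤ/2 ⊕ ℤ/2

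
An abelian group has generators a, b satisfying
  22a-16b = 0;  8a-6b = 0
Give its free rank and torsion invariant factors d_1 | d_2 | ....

rank_ℚ(R)=2; free=2−2=0
SNF(R) diag = [2, 2] → torsion [2, 2]

Answer: M ≅ ℤ/2 ⊕ ℤ/2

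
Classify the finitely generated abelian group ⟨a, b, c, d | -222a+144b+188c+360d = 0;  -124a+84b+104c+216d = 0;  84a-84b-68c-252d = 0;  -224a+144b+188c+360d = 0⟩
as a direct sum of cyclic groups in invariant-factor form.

rank_ℚ(R)=4; free=4−4=0
SNF(R) diag = [2, 4, 12, 36] → torsion [2, 4, 12, 36]

Answer: M ≅ ℤ/2 ⊕ ℤ/4 ⊕ ℤ/12 ⊕ ℤ/36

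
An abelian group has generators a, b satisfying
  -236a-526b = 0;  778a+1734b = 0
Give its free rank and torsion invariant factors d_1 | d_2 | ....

Answer: M ≅ ℤ/2 ⊕ ℤ/2

Derivation:
rank_ℚ(R)=2; free=2−2=0
SNF(R) diag = [2, 2] → torsion [2, 2]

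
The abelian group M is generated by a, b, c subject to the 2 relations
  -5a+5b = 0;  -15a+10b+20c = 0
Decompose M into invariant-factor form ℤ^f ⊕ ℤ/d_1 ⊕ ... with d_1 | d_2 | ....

rank_ℚ(R)=2; free=3−2=1
SNF(R) diag = [5, 5] → torsion [5, 5]

Answer: M ≅ ℤ^1 ⊕ ℤ/5 ⊕ ℤ/5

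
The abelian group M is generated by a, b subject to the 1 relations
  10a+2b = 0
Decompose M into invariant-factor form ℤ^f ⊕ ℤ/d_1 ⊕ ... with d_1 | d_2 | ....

rank_ℚ(R)=1; free=2−1=1
SNF(R) diag = [2] → torsion [2]

Answer: M ≅ ℤ^1 ⊕ ℤ/2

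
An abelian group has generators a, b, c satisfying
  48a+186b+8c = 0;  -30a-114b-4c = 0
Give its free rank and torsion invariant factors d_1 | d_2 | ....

rank_ℚ(R)=2; free=3−2=1
SNF(R) diag = [2, 6] → torsion [2, 6]

Answer: M ≅ ℤ^1 ⊕ ℤ/2 ⊕ ℤ/6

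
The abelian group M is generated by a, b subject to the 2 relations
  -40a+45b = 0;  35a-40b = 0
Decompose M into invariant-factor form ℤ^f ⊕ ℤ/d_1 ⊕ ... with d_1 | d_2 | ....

rank_ℚ(R)=2; free=2−2=0
SNF(R) diag = [5, 5] → torsion [5, 5]

Answer: M ≅ ℤ/5 ⊕ ℤ/5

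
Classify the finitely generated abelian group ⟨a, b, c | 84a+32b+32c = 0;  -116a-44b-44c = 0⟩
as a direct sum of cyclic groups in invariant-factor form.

rank_ℚ(R)=2; free=3−2=1
SNF(R) diag = [4, 4] → torsion [4, 4]

Answer: M ≅ ℤ^1 ⊕ ℤ/4 ⊕ ℤ/4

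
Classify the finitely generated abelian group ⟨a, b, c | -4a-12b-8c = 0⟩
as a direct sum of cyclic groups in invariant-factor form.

Answer: M ≅ ℤ^2 ⊕ ℤ/4

Derivation:
rank_ℚ(R)=1; free=3−1=2
SNF(R) diag = [4] → torsion [4]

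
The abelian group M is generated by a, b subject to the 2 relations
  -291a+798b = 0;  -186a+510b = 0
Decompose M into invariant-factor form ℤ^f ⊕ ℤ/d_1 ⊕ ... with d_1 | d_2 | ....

Answer: M ≅ ℤ/3 ⊕ ℤ/6

Derivation:
rank_ℚ(R)=2; free=2−2=0
SNF(R) diag = [3, 6] → torsion [3, 6]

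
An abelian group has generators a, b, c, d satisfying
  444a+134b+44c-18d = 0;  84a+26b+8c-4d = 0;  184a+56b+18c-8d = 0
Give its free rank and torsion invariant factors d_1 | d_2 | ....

Answer: M ≅ ℤ^1 ⊕ ℤ/2 ⊕ ℤ/2 ⊕ ℤ/2

Derivation:
rank_ℚ(R)=3; free=4−3=1
SNF(R) diag = [2, 2, 2] → torsion [2, 2, 2]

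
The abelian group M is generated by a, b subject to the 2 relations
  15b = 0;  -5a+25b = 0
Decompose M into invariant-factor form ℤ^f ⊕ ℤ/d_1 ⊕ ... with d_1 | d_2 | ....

Answer: M ≅ ℤ/5 ⊕ ℤ/15

Derivation:
rank_ℚ(R)=2; free=2−2=0
SNF(R) diag = [5, 15] → torsion [5, 15]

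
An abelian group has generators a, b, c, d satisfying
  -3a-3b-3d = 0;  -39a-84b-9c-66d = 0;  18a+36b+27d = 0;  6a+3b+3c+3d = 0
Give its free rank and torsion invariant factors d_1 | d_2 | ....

rank_ℚ(R)=4; free=4−4=0
SNF(R) diag = [3, 3, 9, 18] → torsion [3, 3, 9, 18]

Answer: M ≅ ℤ/3 ⊕ ℤ/3 ⊕ ℤ/9 ⊕ ℤ/18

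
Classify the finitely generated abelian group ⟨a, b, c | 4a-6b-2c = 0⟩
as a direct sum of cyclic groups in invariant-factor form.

rank_ℚ(R)=1; free=3−1=2
SNF(R) diag = [2] → torsion [2]

Answer: M ≅ ℤ^2 ⊕ ℤ/2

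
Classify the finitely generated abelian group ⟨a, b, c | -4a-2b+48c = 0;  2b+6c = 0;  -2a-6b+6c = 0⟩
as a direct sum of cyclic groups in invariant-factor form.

Answer: M ≅ ℤ/2 ⊕ ℤ/2 ⊕ ℤ/6

Derivation:
rank_ℚ(R)=3; free=3−3=0
SNF(R) diag = [2, 2, 6] → torsion [2, 2, 6]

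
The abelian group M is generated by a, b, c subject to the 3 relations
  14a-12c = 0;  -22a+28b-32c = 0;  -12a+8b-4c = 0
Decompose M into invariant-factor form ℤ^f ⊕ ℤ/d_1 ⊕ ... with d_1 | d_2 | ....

Answer: M ≅ ℤ/2 ⊕ ℤ/4 ⊕ ℤ/12

Derivation:
rank_ℚ(R)=3; free=3−3=0
SNF(R) diag = [2, 4, 12] → torsion [2, 4, 12]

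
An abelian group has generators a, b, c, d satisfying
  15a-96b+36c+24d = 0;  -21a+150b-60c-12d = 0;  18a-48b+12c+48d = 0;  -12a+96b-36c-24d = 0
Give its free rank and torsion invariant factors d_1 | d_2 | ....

Answer: M ≅ ℤ/3 ⊕ ℤ/6 ⊕ ℤ/12 ⊕ ℤ/24

Derivation:
rank_ℚ(R)=4; free=4−4=0
SNF(R) diag = [3, 6, 12, 24] → torsion [3, 6, 12, 24]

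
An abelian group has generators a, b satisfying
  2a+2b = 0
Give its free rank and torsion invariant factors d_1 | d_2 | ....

rank_ℚ(R)=1; free=2−1=1
SNF(R) diag = [2] → torsion [2]

Answer: M ≅ ℤ^1 ⊕ ℤ/2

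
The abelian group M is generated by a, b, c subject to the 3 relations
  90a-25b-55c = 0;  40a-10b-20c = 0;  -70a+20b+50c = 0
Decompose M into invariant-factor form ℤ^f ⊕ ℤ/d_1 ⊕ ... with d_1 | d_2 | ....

rank_ℚ(R)=3; free=3−3=0
SNF(R) diag = [5, 10, 10] → torsion [5, 10, 10]

Answer: M ≅ ℤ/5 ⊕ ℤ/10 ⊕ ℤ/10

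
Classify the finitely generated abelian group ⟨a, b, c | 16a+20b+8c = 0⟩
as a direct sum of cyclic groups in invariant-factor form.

rank_ℚ(R)=1; free=3−1=2
SNF(R) diag = [4] → torsion [4]

Answer: M ≅ ℤ^2 ⊕ ℤ/4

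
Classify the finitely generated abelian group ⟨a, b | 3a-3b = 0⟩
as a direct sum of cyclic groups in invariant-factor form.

Answer: M ≅ ℤ^1 ⊕ ℤ/3

Derivation:
rank_ℚ(R)=1; free=2−1=1
SNF(R) diag = [3] → torsion [3]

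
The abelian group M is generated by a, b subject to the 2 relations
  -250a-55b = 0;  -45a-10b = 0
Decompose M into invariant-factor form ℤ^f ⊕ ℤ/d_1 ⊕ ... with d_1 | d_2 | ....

Answer: M ≅ ℤ/5 ⊕ ℤ/5

Derivation:
rank_ℚ(R)=2; free=2−2=0
SNF(R) diag = [5, 5] → torsion [5, 5]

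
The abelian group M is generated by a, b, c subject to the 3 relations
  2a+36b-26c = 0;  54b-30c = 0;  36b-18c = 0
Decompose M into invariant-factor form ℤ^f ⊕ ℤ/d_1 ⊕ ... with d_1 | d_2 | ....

rank_ℚ(R)=3; free=3−3=0
SNF(R) diag = [2, 6, 18] → torsion [2, 6, 18]

Answer: M ≅ ℤ/2 ⊕ ℤ/6 ⊕ ℤ/18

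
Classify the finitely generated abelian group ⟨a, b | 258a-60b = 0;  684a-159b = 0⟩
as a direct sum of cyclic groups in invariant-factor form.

rank_ℚ(R)=2; free=2−2=0
SNF(R) diag = [3, 6] → torsion [3, 6]

Answer: M ≅ ℤ/3 ⊕ ℤ/6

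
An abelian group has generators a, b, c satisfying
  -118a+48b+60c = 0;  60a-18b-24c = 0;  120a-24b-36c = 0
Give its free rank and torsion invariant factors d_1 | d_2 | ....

Answer: M ≅ ℤ/2 ⊕ ℤ/6 ⊕ ℤ/12

Derivation:
rank_ℚ(R)=3; free=3−3=0
SNF(R) diag = [2, 6, 12] → torsion [2, 6, 12]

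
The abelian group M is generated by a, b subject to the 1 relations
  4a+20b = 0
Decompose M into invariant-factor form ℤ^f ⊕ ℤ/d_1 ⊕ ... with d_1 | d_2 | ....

rank_ℚ(R)=1; free=2−1=1
SNF(R) diag = [4] → torsion [4]

Answer: M ≅ ℤ^1 ⊕ ℤ/4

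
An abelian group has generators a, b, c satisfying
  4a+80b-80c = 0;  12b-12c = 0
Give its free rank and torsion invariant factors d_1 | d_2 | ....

Answer: M ≅ ℤ^1 ⊕ ℤ/4 ⊕ ℤ/12

Derivation:
rank_ℚ(R)=2; free=3−2=1
SNF(R) diag = [4, 12] → torsion [4, 12]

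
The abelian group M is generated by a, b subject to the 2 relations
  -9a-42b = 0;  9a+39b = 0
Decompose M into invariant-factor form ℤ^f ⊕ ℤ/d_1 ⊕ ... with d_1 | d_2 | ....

rank_ℚ(R)=2; free=2−2=0
SNF(R) diag = [3, 9] → torsion [3, 9]

Answer: M ≅ ℤ/3 ⊕ ℤ/9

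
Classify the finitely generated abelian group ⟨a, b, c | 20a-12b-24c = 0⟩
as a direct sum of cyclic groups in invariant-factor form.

Answer: M ≅ ℤ^2 ⊕ ℤ/4

Derivation:
rank_ℚ(R)=1; free=3−1=2
SNF(R) diag = [4] → torsion [4]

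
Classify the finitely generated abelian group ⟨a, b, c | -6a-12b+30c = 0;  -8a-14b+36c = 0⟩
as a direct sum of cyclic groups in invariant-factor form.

rank_ℚ(R)=2; free=3−2=1
SNF(R) diag = [2, 6] → torsion [2, 6]

Answer: M ≅ ℤ^1 ⊕ ℤ/2 ⊕ ℤ/6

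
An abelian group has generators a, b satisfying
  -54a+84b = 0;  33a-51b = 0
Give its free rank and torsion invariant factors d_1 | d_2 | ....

rank_ℚ(R)=2; free=2−2=0
SNF(R) diag = [3, 6] → torsion [3, 6]

Answer: M ≅ ℤ/3 ⊕ ℤ/6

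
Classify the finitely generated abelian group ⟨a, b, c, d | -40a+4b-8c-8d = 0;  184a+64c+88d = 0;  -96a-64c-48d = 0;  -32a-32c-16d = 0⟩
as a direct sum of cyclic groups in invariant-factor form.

Answer: M ≅ ℤ/4 ⊕ ℤ/8 ⊕ ℤ/16 ⊕ ℤ/32

Derivation:
rank_ℚ(R)=4; free=4−4=0
SNF(R) diag = [4, 8, 16, 32] → torsion [4, 8, 16, 32]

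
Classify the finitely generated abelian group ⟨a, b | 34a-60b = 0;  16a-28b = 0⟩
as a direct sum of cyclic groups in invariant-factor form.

Answer: M ≅ ℤ/2 ⊕ ℤ/4

Derivation:
rank_ℚ(R)=2; free=2−2=0
SNF(R) diag = [2, 4] → torsion [2, 4]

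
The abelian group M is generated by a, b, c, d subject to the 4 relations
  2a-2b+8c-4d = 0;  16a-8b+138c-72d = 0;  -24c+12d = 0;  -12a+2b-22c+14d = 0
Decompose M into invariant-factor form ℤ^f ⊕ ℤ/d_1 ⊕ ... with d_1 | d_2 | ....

rank_ℚ(R)=4; free=4−4=0
SNF(R) diag = [2, 2, 6, 12] → torsion [2, 2, 6, 12]

Answer: M ≅ ℤ/2 ⊕ ℤ/2 ⊕ ℤ/6 ⊕ ℤ/12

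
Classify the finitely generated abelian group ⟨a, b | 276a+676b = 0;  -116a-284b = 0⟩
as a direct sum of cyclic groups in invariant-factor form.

rank_ℚ(R)=2; free=2−2=0
SNF(R) diag = [4, 8] → torsion [4, 8]

Answer: M ≅ ℤ/4 ⊕ ℤ/8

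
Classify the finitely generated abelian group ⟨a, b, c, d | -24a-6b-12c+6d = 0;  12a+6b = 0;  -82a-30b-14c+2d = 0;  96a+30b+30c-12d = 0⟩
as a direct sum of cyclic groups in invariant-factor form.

rank_ℚ(R)=4; free=4−4=0
SNF(R) diag = [2, 6, 6, 6] → torsion [2, 6, 6, 6]

Answer: M ≅ ℤ/2 ⊕ ℤ/6 ⊕ ℤ/6 ⊕ ℤ/6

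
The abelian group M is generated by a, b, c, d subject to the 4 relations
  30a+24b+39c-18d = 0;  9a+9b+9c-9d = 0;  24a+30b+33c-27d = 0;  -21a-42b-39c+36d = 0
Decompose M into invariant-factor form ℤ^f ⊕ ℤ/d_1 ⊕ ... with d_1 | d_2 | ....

rank_ℚ(R)=4; free=4−4=0
SNF(R) diag = [3, 9, 9, 9] → torsion [3, 9, 9, 9]

Answer: M ≅ ℤ/3 ⊕ ℤ/9 ⊕ ℤ/9 ⊕ ℤ/9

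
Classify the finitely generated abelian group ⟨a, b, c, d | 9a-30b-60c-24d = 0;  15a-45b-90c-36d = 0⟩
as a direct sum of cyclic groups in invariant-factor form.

Answer: M ≅ ℤ^2 ⊕ ℤ/3 ⊕ ℤ/3

Derivation:
rank_ℚ(R)=2; free=4−2=2
SNF(R) diag = [3, 3] → torsion [3, 3]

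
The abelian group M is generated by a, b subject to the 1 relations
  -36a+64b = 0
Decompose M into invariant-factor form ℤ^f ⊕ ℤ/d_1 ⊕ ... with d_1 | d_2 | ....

rank_ℚ(R)=1; free=2−1=1
SNF(R) diag = [4] → torsion [4]

Answer: M ≅ ℤ^1 ⊕ ℤ/4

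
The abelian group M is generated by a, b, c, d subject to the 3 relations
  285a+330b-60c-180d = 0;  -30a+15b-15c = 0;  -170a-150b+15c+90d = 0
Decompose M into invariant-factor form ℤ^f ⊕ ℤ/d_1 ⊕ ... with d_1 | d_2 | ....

rank_ℚ(R)=3; free=4−3=1
SNF(R) diag = [5, 15, 45] → torsion [5, 15, 45]

Answer: M ≅ ℤ^1 ⊕ ℤ/5 ⊕ ℤ/15 ⊕ ℤ/45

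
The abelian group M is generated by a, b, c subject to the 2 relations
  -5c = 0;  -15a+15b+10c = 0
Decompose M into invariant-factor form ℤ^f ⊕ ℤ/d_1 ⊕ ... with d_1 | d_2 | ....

rank_ℚ(R)=2; free=3−2=1
SNF(R) diag = [5, 15] → torsion [5, 15]

Answer: M ≅ ℤ^1 ⊕ ℤ/5 ⊕ ℤ/15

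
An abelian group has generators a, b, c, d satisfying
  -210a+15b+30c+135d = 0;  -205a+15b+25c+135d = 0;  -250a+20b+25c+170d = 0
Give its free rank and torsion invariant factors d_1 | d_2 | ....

rank_ℚ(R)=3; free=4−3=1
SNF(R) diag = [5, 5, 15] → torsion [5, 5, 15]

Answer: M ≅ ℤ^1 ⊕ ℤ/5 ⊕ ℤ/5 ⊕ ℤ/15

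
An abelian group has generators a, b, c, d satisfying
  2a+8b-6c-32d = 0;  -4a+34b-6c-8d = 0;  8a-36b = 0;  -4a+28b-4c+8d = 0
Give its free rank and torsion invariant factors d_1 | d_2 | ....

rank_ℚ(R)=4; free=4−4=0
SNF(R) diag = [2, 2, 4, 8] → torsion [2, 2, 4, 8]

Answer: M ≅ ℤ/2 ⊕ ℤ/2 ⊕ ℤ/4 ⊕ ℤ/8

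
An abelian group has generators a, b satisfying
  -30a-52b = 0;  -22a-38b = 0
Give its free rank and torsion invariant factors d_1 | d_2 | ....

Answer: M ≅ ℤ/2 ⊕ ℤ/2

Derivation:
rank_ℚ(R)=2; free=2−2=0
SNF(R) diag = [2, 2] → torsion [2, 2]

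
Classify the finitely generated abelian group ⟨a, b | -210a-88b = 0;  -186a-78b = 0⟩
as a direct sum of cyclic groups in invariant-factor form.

Answer: M ≅ ℤ/2 ⊕ ℤ/6

Derivation:
rank_ℚ(R)=2; free=2−2=0
SNF(R) diag = [2, 6] → torsion [2, 6]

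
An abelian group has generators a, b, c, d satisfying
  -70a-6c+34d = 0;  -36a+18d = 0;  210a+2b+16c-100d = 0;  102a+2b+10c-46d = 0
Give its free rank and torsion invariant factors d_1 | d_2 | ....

Answer: M ≅ ℤ/2 ⊕ ℤ/2 ⊕ ℤ/6 ⊕ ℤ/18

Derivation:
rank_ℚ(R)=4; free=4−4=0
SNF(R) diag = [2, 2, 6, 18] → torsion [2, 2, 6, 18]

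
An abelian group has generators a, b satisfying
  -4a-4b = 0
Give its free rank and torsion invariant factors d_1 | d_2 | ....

rank_ℚ(R)=1; free=2−1=1
SNF(R) diag = [4] → torsion [4]

Answer: M ≅ ℤ^1 ⊕ ℤ/4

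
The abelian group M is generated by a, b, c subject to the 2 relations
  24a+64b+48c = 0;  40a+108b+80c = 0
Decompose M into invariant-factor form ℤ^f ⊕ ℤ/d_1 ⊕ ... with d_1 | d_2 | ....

rank_ℚ(R)=2; free=3−2=1
SNF(R) diag = [4, 8] → torsion [4, 8]

Answer: M ≅ ℤ^1 ⊕ ℤ/4 ⊕ ℤ/8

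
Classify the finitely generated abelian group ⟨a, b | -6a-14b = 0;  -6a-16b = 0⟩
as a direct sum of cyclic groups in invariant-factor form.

rank_ℚ(R)=2; free=2−2=0
SNF(R) diag = [2, 6] → torsion [2, 6]

Answer: M ≅ ℤ/2 ⊕ ℤ/6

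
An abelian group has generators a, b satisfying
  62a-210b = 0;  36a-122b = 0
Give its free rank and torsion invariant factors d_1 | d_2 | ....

Answer: M ≅ ℤ/2 ⊕ ℤ/2

Derivation:
rank_ℚ(R)=2; free=2−2=0
SNF(R) diag = [2, 2] → torsion [2, 2]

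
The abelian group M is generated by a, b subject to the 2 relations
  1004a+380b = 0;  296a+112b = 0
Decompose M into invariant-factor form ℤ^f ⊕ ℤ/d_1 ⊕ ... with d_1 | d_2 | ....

rank_ℚ(R)=2; free=2−2=0
SNF(R) diag = [4, 8] → torsion [4, 8]

Answer: M ≅ ℤ/4 ⊕ ℤ/8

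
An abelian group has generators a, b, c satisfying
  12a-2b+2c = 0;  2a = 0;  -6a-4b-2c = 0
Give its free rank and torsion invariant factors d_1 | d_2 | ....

Answer: M ≅ ℤ/2 ⊕ ℤ/2 ⊕ ℤ/6

Derivation:
rank_ℚ(R)=3; free=3−3=0
SNF(R) diag = [2, 2, 6] → torsion [2, 2, 6]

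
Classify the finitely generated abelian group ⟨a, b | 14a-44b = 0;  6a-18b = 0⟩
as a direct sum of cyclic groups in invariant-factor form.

rank_ℚ(R)=2; free=2−2=0
SNF(R) diag = [2, 6] → torsion [2, 6]

Answer: M ≅ ℤ/2 ⊕ ℤ/6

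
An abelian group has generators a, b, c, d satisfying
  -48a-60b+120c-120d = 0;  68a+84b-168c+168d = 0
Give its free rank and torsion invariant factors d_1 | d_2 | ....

rank_ℚ(R)=2; free=4−2=2
SNF(R) diag = [4, 12] → torsion [4, 12]

Answer: M ≅ ℤ^2 ⊕ ℤ/4 ⊕ ℤ/12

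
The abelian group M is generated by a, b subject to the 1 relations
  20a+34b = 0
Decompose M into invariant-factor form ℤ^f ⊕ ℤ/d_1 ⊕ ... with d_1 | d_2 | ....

Answer: M ≅ ℤ^1 ⊕ ℤ/2

Derivation:
rank_ℚ(R)=1; free=2−1=1
SNF(R) diag = [2] → torsion [2]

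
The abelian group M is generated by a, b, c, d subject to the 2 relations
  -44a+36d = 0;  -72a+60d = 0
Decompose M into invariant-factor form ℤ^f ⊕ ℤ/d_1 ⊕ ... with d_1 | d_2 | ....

Answer: M ≅ ℤ^2 ⊕ ℤ/4 ⊕ ℤ/12

Derivation:
rank_ℚ(R)=2; free=4−2=2
SNF(R) diag = [4, 12] → torsion [4, 12]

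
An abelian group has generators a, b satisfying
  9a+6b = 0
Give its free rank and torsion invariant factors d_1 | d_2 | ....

rank_ℚ(R)=1; free=2−1=1
SNF(R) diag = [3] → torsion [3]

Answer: M ≅ ℤ^1 ⊕ ℤ/3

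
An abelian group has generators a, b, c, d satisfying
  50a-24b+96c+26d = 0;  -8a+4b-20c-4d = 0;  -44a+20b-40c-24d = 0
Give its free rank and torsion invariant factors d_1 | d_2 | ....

rank_ℚ(R)=3; free=4−3=1
SNF(R) diag = [2, 4, 12] → torsion [2, 4, 12]

Answer: M ≅ ℤ^1 ⊕ ℤ/2 ⊕ ℤ/4 ⊕ ℤ/12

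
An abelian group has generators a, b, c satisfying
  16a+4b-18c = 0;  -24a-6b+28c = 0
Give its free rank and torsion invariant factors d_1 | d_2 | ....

rank_ℚ(R)=2; free=3−2=1
SNF(R) diag = [2, 2] → torsion [2, 2]

Answer: M ≅ ℤ^1 ⊕ ℤ/2 ⊕ ℤ/2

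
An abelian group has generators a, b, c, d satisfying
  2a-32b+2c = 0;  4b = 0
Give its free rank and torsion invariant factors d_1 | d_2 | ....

rank_ℚ(R)=2; free=4−2=2
SNF(R) diag = [2, 4] → torsion [2, 4]

Answer: M ≅ ℤ^2 ⊕ ℤ/2 ⊕ ℤ/4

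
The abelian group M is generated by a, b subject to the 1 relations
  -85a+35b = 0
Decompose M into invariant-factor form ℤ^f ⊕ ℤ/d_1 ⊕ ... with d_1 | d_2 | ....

rank_ℚ(R)=1; free=2−1=1
SNF(R) diag = [5] → torsion [5]

Answer: M ≅ ℤ^1 ⊕ ℤ/5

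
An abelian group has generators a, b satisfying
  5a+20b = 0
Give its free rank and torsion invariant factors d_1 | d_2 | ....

Answer: M ≅ ℤ^1 ⊕ ℤ/5

Derivation:
rank_ℚ(R)=1; free=2−1=1
SNF(R) diag = [5] → torsion [5]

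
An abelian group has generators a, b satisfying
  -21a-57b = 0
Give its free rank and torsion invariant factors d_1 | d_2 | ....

rank_ℚ(R)=1; free=2−1=1
SNF(R) diag = [3] → torsion [3]

Answer: M ≅ ℤ^1 ⊕ ℤ/3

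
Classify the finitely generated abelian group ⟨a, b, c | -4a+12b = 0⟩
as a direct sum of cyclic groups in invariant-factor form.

Answer: M ≅ ℤ^2 ⊕ ℤ/4

Derivation:
rank_ℚ(R)=1; free=3−1=2
SNF(R) diag = [4] → torsion [4]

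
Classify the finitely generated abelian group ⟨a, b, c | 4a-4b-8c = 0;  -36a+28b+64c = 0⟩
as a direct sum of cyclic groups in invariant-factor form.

rank_ℚ(R)=2; free=3−2=1
SNF(R) diag = [4, 8] → torsion [4, 8]

Answer: M ≅ ℤ^1 ⊕ ℤ/4 ⊕ ℤ/8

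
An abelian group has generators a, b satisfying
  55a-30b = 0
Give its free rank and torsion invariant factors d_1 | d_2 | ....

rank_ℚ(R)=1; free=2−1=1
SNF(R) diag = [5] → torsion [5]

Answer: M ≅ ℤ^1 ⊕ ℤ/5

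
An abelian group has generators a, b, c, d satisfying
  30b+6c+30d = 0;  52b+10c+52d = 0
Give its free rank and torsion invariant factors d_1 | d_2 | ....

Answer: M ≅ ℤ^2 ⊕ ℤ/2 ⊕ ℤ/6

Derivation:
rank_ℚ(R)=2; free=4−2=2
SNF(R) diag = [2, 6] → torsion [2, 6]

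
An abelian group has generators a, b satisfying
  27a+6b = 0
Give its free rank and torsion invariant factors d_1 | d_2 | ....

Answer: M ≅ ℤ^1 ⊕ ℤ/3

Derivation:
rank_ℚ(R)=1; free=2−1=1
SNF(R) diag = [3] → torsion [3]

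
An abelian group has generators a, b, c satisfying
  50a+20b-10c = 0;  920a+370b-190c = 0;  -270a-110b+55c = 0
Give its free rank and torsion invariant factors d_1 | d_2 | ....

Answer: M ≅ ℤ/5 ⊕ ℤ/10 ⊕ ℤ/10

Derivation:
rank_ℚ(R)=3; free=3−3=0
SNF(R) diag = [5, 10, 10] → torsion [5, 10, 10]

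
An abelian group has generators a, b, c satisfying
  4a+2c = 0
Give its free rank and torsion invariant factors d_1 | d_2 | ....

Answer: M ≅ ℤ^2 ⊕ ℤ/2

Derivation:
rank_ℚ(R)=1; free=3−1=2
SNF(R) diag = [2] → torsion [2]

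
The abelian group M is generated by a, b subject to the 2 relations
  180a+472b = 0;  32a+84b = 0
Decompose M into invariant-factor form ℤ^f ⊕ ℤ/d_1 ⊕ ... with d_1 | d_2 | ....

Answer: M ≅ ℤ/4 ⊕ ℤ/4

Derivation:
rank_ℚ(R)=2; free=2−2=0
SNF(R) diag = [4, 4] → torsion [4, 4]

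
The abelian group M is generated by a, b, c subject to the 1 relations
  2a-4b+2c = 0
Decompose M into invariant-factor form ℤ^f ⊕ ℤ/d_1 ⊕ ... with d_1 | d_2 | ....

Answer: M ≅ ℤ^2 ⊕ ℤ/2

Derivation:
rank_ℚ(R)=1; free=3−1=2
SNF(R) diag = [2] → torsion [2]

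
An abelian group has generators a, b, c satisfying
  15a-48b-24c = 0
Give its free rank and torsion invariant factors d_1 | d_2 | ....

Answer: M ≅ ℤ^2 ⊕ ℤ/3

Derivation:
rank_ℚ(R)=1; free=3−1=2
SNF(R) diag = [3] → torsion [3]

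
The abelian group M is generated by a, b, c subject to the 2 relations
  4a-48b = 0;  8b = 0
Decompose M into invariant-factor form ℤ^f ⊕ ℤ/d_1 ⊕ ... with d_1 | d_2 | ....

rank_ℚ(R)=2; free=3−2=1
SNF(R) diag = [4, 8] → torsion [4, 8]

Answer: M ≅ ℤ^1 ⊕ ℤ/4 ⊕ ℤ/8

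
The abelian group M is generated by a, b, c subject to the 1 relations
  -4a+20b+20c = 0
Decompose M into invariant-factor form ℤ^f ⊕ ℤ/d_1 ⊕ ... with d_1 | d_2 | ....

Answer: M ≅ ℤ^2 ⊕ ℤ/4

Derivation:
rank_ℚ(R)=1; free=3−1=2
SNF(R) diag = [4] → torsion [4]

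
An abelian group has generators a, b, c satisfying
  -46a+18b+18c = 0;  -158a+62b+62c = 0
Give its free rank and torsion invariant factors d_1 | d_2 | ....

Answer: M ≅ ℤ^1 ⊕ ℤ/2 ⊕ ℤ/4

Derivation:
rank_ℚ(R)=2; free=3−2=1
SNF(R) diag = [2, 4] → torsion [2, 4]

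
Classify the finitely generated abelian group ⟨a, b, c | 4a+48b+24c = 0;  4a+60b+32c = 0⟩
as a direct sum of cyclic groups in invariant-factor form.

rank_ℚ(R)=2; free=3−2=1
SNF(R) diag = [4, 4] → torsion [4, 4]

Answer: M ≅ ℤ^1 ⊕ ℤ/4 ⊕ ℤ/4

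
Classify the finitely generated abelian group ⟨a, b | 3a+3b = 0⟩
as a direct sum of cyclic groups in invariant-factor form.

Answer: M ≅ ℤ^1 ⊕ ℤ/3

Derivation:
rank_ℚ(R)=1; free=2−1=1
SNF(R) diag = [3] → torsion [3]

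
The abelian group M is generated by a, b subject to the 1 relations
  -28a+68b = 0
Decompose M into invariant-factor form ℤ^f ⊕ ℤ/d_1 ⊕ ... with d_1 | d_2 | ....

Answer: M ≅ ℤ^1 ⊕ ℤ/4

Derivation:
rank_ℚ(R)=1; free=2−1=1
SNF(R) diag = [4] → torsion [4]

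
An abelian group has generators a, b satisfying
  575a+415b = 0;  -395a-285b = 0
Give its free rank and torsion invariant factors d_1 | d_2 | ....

rank_ℚ(R)=2; free=2−2=0
SNF(R) diag = [5, 10] → torsion [5, 10]

Answer: M ≅ ℤ/5 ⊕ ℤ/10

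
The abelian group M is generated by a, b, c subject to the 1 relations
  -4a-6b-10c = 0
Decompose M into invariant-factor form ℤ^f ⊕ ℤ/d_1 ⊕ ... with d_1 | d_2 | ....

rank_ℚ(R)=1; free=3−1=2
SNF(R) diag = [2] → torsion [2]

Answer: M ≅ ℤ^2 ⊕ ℤ/2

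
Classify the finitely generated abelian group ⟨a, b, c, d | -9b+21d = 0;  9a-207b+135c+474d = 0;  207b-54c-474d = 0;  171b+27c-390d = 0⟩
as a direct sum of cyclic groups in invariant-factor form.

Answer: M ≅ ℤ/3 ⊕ ℤ/9 ⊕ ℤ/27 ⊕ ℤ/81

Derivation:
rank_ℚ(R)=4; free=4−4=0
SNF(R) diag = [3, 9, 27, 81] → torsion [3, 9, 27, 81]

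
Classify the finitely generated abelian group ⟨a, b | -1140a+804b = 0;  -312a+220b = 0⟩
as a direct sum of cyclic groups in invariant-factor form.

rank_ℚ(R)=2; free=2−2=0
SNF(R) diag = [4, 12] → torsion [4, 12]

Answer: M ≅ ℤ/4 ⊕ ℤ/12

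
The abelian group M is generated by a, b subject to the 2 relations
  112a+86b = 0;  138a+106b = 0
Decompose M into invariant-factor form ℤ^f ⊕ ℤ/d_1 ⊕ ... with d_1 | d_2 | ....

rank_ℚ(R)=2; free=2−2=0
SNF(R) diag = [2, 2] → torsion [2, 2]

Answer: M ≅ ℤ/2 ⊕ ℤ/2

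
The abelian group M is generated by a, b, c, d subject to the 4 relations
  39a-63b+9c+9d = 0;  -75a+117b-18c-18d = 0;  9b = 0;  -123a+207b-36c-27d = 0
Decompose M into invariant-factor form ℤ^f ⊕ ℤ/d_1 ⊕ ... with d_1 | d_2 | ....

rank_ℚ(R)=4; free=4−4=0
SNF(R) diag = [3, 9, 9, 9] → torsion [3, 9, 9, 9]

Answer: M ≅ ℤ/3 ⊕ ℤ/9 ⊕ ℤ/9 ⊕ ℤ/9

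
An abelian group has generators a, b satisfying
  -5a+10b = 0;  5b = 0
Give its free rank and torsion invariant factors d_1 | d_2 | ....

Answer: M ≅ ℤ/5 ⊕ ℤ/5

Derivation:
rank_ℚ(R)=2; free=2−2=0
SNF(R) diag = [5, 5] → torsion [5, 5]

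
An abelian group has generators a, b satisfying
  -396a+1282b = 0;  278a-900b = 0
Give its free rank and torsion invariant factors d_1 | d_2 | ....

rank_ℚ(R)=2; free=2−2=0
SNF(R) diag = [2, 2] → torsion [2, 2]

Answer: M ≅ ℤ/2 ⊕ ℤ/2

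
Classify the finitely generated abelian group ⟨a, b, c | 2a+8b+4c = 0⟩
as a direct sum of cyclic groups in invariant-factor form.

rank_ℚ(R)=1; free=3−1=2
SNF(R) diag = [2] → torsion [2]

Answer: M ≅ ℤ^2 ⊕ ℤ/2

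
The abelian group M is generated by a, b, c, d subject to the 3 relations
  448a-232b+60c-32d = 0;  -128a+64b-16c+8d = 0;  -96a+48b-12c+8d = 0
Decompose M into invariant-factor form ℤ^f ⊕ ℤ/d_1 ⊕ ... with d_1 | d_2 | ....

Answer: M ≅ ℤ^1 ⊕ ℤ/4 ⊕ ℤ/8 ⊕ ℤ/8

Derivation:
rank_ℚ(R)=3; free=4−3=1
SNF(R) diag = [4, 8, 8] → torsion [4, 8, 8]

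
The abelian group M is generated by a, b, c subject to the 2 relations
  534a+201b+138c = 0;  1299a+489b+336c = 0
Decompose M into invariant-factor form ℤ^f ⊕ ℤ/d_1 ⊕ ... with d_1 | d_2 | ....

Answer: M ≅ ℤ^1 ⊕ ℤ/3 ⊕ ℤ/9

Derivation:
rank_ℚ(R)=2; free=3−2=1
SNF(R) diag = [3, 9] → torsion [3, 9]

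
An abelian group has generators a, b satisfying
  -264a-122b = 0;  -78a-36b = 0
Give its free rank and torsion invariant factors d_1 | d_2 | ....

Answer: M ≅ ℤ/2 ⊕ ℤ/6

Derivation:
rank_ℚ(R)=2; free=2−2=0
SNF(R) diag = [2, 6] → torsion [2, 6]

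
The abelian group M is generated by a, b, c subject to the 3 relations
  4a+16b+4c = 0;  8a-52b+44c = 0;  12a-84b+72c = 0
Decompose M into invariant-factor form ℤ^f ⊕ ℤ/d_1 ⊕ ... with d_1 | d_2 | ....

Answer: M ≅ ℤ/4 ⊕ ℤ/12 ⊕ ℤ/24

Derivation:
rank_ℚ(R)=3; free=3−3=0
SNF(R) diag = [4, 12, 24] → torsion [4, 12, 24]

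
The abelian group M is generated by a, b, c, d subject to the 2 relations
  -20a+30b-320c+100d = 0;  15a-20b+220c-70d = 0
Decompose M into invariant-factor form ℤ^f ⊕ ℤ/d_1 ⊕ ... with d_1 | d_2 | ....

Answer: M ≅ ℤ^2 ⊕ ℤ/5 ⊕ ℤ/10

Derivation:
rank_ℚ(R)=2; free=4−2=2
SNF(R) diag = [5, 10] → torsion [5, 10]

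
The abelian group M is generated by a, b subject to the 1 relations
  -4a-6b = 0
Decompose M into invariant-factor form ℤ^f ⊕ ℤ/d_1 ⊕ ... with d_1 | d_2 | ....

Answer: M ≅ ℤ^1 ⊕ ℤ/2

Derivation:
rank_ℚ(R)=1; free=2−1=1
SNF(R) diag = [2] → torsion [2]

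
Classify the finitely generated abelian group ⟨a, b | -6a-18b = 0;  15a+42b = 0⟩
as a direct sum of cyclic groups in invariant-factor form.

rank_ℚ(R)=2; free=2−2=0
SNF(R) diag = [3, 6] → torsion [3, 6]

Answer: M ≅ ℤ/3 ⊕ ℤ/6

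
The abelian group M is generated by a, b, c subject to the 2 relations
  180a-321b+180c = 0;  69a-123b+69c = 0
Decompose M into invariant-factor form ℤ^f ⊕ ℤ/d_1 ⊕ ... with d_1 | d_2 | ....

rank_ℚ(R)=2; free=3−2=1
SNF(R) diag = [3, 3] → torsion [3, 3]

Answer: M ≅ ℤ^1 ⊕ ℤ/3 ⊕ ℤ/3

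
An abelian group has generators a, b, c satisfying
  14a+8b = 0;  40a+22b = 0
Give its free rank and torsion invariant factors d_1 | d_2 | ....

Answer: M ≅ ℤ^1 ⊕ ℤ/2 ⊕ ℤ/6

Derivation:
rank_ℚ(R)=2; free=3−2=1
SNF(R) diag = [2, 6] → torsion [2, 6]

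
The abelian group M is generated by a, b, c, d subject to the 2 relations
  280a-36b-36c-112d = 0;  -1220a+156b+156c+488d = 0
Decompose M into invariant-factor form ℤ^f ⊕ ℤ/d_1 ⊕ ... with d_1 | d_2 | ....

Answer: M ≅ ℤ^2 ⊕ ℤ/4 ⊕ ℤ/12

Derivation:
rank_ℚ(R)=2; free=4−2=2
SNF(R) diag = [4, 12] → torsion [4, 12]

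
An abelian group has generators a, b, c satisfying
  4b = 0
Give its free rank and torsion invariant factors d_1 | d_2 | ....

Answer: M ≅ ℤ^2 ⊕ ℤ/4

Derivation:
rank_ℚ(R)=1; free=3−1=2
SNF(R) diag = [4] → torsion [4]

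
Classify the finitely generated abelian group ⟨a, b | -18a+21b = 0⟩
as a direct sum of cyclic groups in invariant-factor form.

rank_ℚ(R)=1; free=2−1=1
SNF(R) diag = [3] → torsion [3]

Answer: M ≅ ℤ^1 ⊕ ℤ/3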